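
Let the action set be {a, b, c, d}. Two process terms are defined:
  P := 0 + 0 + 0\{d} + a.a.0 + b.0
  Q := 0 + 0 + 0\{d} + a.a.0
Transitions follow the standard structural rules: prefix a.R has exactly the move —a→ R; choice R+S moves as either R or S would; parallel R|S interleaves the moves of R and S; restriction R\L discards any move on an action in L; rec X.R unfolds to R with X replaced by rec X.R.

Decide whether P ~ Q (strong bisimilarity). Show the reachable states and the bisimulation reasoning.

not bisimilar

LTS(P): 3 reachable states
  u0 = 0 + 0 + 0\{d} + a.a.0 + b.0 → ··a··> u1, ··b··> u2
  u1 = a.0 → ··a··> u2
  u2 = 0 → deadlocked
LTS(Q): 3 reachable states
  v0 = 0 + 0 + 0\{d} + a.a.0 → ··a··> v1
  v1 = a.0 → ··a··> v2
  v2 = 0 → deadlocked
Partition-refinement fixed point:
  B0 = {u0}
  B1 = {u2, v2}
  B2 = {u1, v1}
  B3 = {v0}
u0 ∈ B0, v0 ∈ B3 → different blocks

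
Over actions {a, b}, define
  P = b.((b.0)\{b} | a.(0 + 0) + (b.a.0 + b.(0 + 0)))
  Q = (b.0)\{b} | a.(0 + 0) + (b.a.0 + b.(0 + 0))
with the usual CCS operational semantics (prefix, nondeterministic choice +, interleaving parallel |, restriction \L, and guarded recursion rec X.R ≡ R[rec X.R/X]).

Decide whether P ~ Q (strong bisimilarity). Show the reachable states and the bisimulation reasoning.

P's transition system — 6 states:
  m0 = b.((b.0)\{b} | a.(0 + 0) + (b.a.0 + b.(0 + 0))) | ··b··> m1
  m1 = (b.0)\{b} | a.(0 + 0) + (b.a.0 + b.(0 + 0)) | ··a··> m2, ··b··> m3, ··b··> m4
  m2 = (b.0)\{b} | (0 + 0) | ·
  m3 = 0 + 0 | ·
  m4 = a.0 | ··a··> m5
  m5 = 0 | ·
Q's transition system — 5 states:
  n0 = (b.0)\{b} | a.(0 + 0) + (b.a.0 + b.(0 + 0)) | ··a··> n1, ··b··> n2, ··b··> n3
  n1 = (b.0)\{b} | (0 + 0) | ·
  n2 = 0 + 0 | ·
  n3 = a.0 | ··a··> n4
  n4 = 0 | ·
Partition-refinement fixed point:
  B0 = {m0}
  B1 = {m1, n0}
  B2 = {m4, n3}
  B3 = {m2, m3, m5, n1, n2, n4}
m0 ∈ B0, n0 ∈ B1 → different blocks

NO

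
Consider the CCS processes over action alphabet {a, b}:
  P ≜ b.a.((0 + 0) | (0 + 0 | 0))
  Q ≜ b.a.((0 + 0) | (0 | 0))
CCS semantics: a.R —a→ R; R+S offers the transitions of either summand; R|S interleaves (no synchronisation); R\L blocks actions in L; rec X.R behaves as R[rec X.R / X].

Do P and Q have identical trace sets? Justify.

traces(P) = traces(Q)

Reachable graph of P (3 states):
  m0 = b.a.((0 + 0) | (0 + 0 | 0)) | --b--▸ m1
  m1 = a.((0 + 0) | (0 + 0 | 0)) | --a--▸ m2
  m2 = (0 + 0) | (0 + 0 | 0) | ·
Reachable graph of Q (3 states):
  n0 = b.a.((0 + 0) | (0 | 0)) | --b--▸ n1
  n1 = a.((0 + 0) | (0 | 0)) | --a--▸ n2
  n2 = (0 + 0) | (0 | 0) | ·
Bisimilarity quotient blocks:
  B0 = {m0, n0}
  B1 = {m1, n1}
  B2 = {m2, n2}
m0 ∈ B0, n0 ∈ B0 → same block
Bisimilar ⇒ trace-equivalent.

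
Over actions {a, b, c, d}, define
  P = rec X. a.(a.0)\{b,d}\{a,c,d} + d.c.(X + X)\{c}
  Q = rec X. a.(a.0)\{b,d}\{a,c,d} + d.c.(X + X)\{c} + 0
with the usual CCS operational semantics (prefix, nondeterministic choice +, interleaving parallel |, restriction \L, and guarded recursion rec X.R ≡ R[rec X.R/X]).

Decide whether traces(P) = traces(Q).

Reachable graph of P (6 states):
  p0 = rec X. a.(a.0)\{b,d}\{a,c,d} + d.c.(X + X)\{c} :: —a→ p1, —d→ p2
  p1 = (a.0)\{b,d}\{a,c,d} :: stopped
  p2 = c.((rec X. a.(a.0)\{b,d}\{a,c,d} + d.c.(X + X)\{c}) + (rec X. a.(a.0)\{b,d}\{a,c,d} + d.c.(X + X)\{c}))\{c} :: —c→ p3
  p3 = ((rec X. a.(a.0)\{b,d}\{a,c,d} + d.c.(X + X)\{c}) + (rec X. a.(a.0)\{b,d}\{a,c,d} + d.c.(X + X)\{c}))\{c} :: —a→ p4, —d→ p5
  p4 = (a.0)\{b,d}\{a,c,d}\{c} :: stopped
  p5 = (c.((rec X. a.(a.0)\{b,d}\{a,c,d} + d.c.(X + X)\{c}) + (rec X. a.(a.0)\{b,d}\{a,c,d} + d.c.(X + X)\{c}))\{c})\{c} :: stopped
Reachable graph of Q (6 states):
  q0 = rec X. a.(a.0)\{b,d}\{a,c,d} + d.c.(X + X)\{c} + 0 :: —a→ q1, —d→ q2
  q1 = (a.0)\{b,d}\{a,c,d} :: stopped
  q2 = c.((rec X. a.(a.0)\{b,d}\{a,c,d} + d.c.(X + X)\{c} + 0) + (rec X. a.(a.0)\{b,d}\{a,c,d} + d.c.(X + X)\{c} + 0))\{c} :: —c→ q3
  q3 = ((rec X. a.(a.0)\{b,d}\{a,c,d} + d.c.(X + X)\{c} + 0) + (rec X. a.(a.0)\{b,d}\{a,c,d} + d.c.(X + X)\{c} + 0))\{c} :: —a→ q4, —d→ q5
  q4 = (a.0)\{b,d}\{a,c,d}\{c} :: stopped
  q5 = (c.((rec X. a.(a.0)\{b,d}\{a,c,d} + d.c.(X + X)\{c} + 0) + (rec X. a.(a.0)\{b,d}\{a,c,d} + d.c.(X + X)\{c} + 0))\{c})\{c} :: stopped
Partition-refinement fixed point:
  B0 = {p0, q0}
  B1 = {p1, p4, p5, q1, q4, q5}
  B2 = {p2, q2}
  B3 = {p3, q3}
p0 ∈ B0, q0 ∈ B0 → same block
Bisimilar ⇒ trace-equivalent.

YES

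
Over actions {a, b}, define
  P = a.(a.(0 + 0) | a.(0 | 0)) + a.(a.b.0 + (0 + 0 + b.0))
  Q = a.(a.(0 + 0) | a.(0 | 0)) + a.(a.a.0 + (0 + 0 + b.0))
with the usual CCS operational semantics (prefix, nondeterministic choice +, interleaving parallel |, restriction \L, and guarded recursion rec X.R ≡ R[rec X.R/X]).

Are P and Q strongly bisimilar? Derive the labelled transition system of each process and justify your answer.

LTS(P): 8 reachable states
  m0 = a.(a.(0 + 0) | a.(0 | 0)) + a.(a.b.0 + (0 + 0 + b.0)) has moves =a=> m1, =a=> m2
  m1 = a.(0 + 0) | a.(0 | 0) has moves =a=> m3, =a=> m4
  m2 = a.b.0 + (0 + 0 + b.0) has moves =a=> m5, =b=> m6
  m3 = (0 + 0) | a.(0 | 0) has moves =a=> m7
  m4 = a.(0 + 0) | (0 | 0) has moves =a=> m7
  m5 = b.0 has moves =b=> m6
  m6 = 0 has moves stopped
  m7 = (0 + 0) | (0 | 0) has moves stopped
LTS(Q): 8 reachable states
  n0 = a.(a.(0 + 0) | a.(0 | 0)) + a.(a.a.0 + (0 + 0 + b.0)) has moves =a=> n1, =a=> n2
  n1 = a.(0 + 0) | a.(0 | 0) has moves =a=> n3, =a=> n4
  n2 = a.a.0 + (0 + 0 + b.0) has moves =a=> n5, =b=> n6
  n3 = (0 + 0) | a.(0 | 0) has moves =a=> n7
  n4 = a.(0 + 0) | (0 | 0) has moves =a=> n7
  n5 = a.0 has moves =a=> n6
  n6 = 0 has moves stopped
  n7 = (0 + 0) | (0 | 0) has moves stopped
Partition-refinement fixed point:
  B0 = {m0}
  B1 = {m2}
  B2 = {m5}
  B3 = {m6, m7, n6, n7}
  B4 = {m1, n1}
  B5 = {m3, m4, n3, n4, n5}
  B6 = {n0}
  B7 = {n2}
m0 ∈ B0, n0 ∈ B6 → different blocks

NO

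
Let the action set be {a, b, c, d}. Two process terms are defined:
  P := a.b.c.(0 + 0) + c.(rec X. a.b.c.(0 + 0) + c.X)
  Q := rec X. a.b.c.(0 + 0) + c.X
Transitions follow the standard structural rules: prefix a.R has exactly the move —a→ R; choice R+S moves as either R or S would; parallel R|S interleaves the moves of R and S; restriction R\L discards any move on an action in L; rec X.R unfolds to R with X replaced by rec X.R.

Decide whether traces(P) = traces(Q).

P's transition system — 5 states:
  p0 = a.b.c.(0 + 0) + c.(rec X. a.b.c.(0 + 0) + c.X) → ··a··> p1, ··c··> p2
  p1 = b.c.(0 + 0) → ··b··> p3
  p2 = rec X. a.b.c.(0 + 0) + c.X → ··a··> p1, ··c··> p2
  p3 = c.(0 + 0) → ··c··> p4
  p4 = 0 + 0 → deadlocked
Q's transition system — 4 states:
  q0 = rec X. a.b.c.(0 + 0) + c.X → ··a··> q1, ··c··> q0
  q1 = b.c.(0 + 0) → ··b··> q2
  q2 = c.(0 + 0) → ··c··> q3
  q3 = 0 + 0 → deadlocked
Partition-refinement fixed point:
  B0 = {p0, p2, q0}
  B1 = {p1, q1}
  B2 = {p3, q2}
  B3 = {p4, q3}
p0 ∈ B0, q0 ∈ B0 → same block
Bisimilar ⇒ trace-equivalent.

YES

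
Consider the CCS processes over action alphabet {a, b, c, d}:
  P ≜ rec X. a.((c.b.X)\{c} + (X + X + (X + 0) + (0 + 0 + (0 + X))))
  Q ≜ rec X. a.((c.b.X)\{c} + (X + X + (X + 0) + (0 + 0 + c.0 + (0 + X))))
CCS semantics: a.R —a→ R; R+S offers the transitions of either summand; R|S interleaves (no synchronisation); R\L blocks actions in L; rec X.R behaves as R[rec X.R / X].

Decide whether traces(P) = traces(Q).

Reachable graph of P (2 states):
  s0 = rec X. a.((c.b.X)\{c} + (X + X + (X + 0) + (0 + 0 + (0 + X)))) has moves ··a··> s1
  s1 = (c.b.(rec X. a.((c.b.X)\{c} + (X + X + (X + 0) + (0 + 0 + (0 + X))))))\{c} + ((rec X. a.((c.b.X)\{c} + (X + X + (X + 0) + (0 + 0 + (0 + X))))) + (rec X. a.((c.b.X)\{c} + (X + X + (X + 0) + (0 + 0 + (0 + X))))) + ((rec X. a.((c.b.X)\{c} + (X + X + (X + 0) + (0 + 0 + (0 + X))))) + 0) + (0 + 0 + (0 + (rec X. a.((c.b.X)\{c} + (X + X + (X + 0) + (0 + 0 + (0 + X)))))))) has moves ··a··> s1
Reachable graph of Q (3 states):
  t0 = rec X. a.((c.b.X)\{c} + (X + X + (X + 0) + (0 + 0 + c.0 + (0 + X)))) has moves ··a··> t1
  t1 = (c.b.(rec X. a.((c.b.X)\{c} + (X + X + (X + 0) + (0 + 0 + c.0 + (0 + X))))))\{c} + ((rec X. a.((c.b.X)\{c} + (X + X + (X + 0) + (0 + 0 + c.0 + (0 + X))))) + (rec X. a.((c.b.X)\{c} + (X + X + (X + 0) + (0 + 0 + c.0 + (0 + X))))) + ((rec X. a.((c.b.X)\{c} + (X + X + (X + 0) + (0 + 0 + c.0 + (0 + X))))) + 0) + (0 + 0 + c.0 + (0 + (rec X. a.((c.b.X)\{c} + (X + X + (X + 0) + (0 + 0 + c.0 + (0 + X)))))))) has moves ··a··> t1, ··c··> t2
  t2 = 0 has moves stopped
Trace ⟨ac⟩ through Q, begin at {t0}:
  [1] a ⇒ {t1}
  [2] c ⇒ {t2}
  ✓ Q
Trace ⟨ac⟩ through P, begin at {s0}:
  [1] a ⇒ {s1}
  [2] c ⇒ no successor for P

NO — witness ⟨ac⟩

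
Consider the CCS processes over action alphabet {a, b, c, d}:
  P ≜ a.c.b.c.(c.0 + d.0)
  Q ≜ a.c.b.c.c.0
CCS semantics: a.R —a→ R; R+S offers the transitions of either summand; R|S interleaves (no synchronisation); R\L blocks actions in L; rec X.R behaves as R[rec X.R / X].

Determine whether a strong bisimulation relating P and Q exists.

LTS(P): 6 reachable states
  s0 = a.c.b.c.(c.0 + d.0) ⊢ --a--▸ s1
  s1 = c.b.c.(c.0 + d.0) ⊢ --c--▸ s2
  s2 = b.c.(c.0 + d.0) ⊢ --b--▸ s3
  s3 = c.(c.0 + d.0) ⊢ --c--▸ s4
  s4 = c.0 + d.0 ⊢ --c--▸ s5, --d--▸ s5
  s5 = 0 ⊢ (no moves)
LTS(Q): 6 reachable states
  t0 = a.c.b.c.c.0 ⊢ --a--▸ t1
  t1 = c.b.c.c.0 ⊢ --c--▸ t2
  t2 = b.c.c.0 ⊢ --b--▸ t3
  t3 = c.c.0 ⊢ --c--▸ t4
  t4 = c.0 ⊢ --c--▸ t5
  t5 = 0 ⊢ (no moves)
Bisimilarity quotient blocks:
  B0 = {s0}
  B1 = {s1}
  B2 = {s2}
  B3 = {s3}
  B4 = {s4}
  B5 = {s5, t5}
  B6 = {t0}
  B7 = {t1}
  B8 = {t2}
  B9 = {t3}
  B10 = {t4}
s0 ∈ B0, t0 ∈ B6 → different blocks

NO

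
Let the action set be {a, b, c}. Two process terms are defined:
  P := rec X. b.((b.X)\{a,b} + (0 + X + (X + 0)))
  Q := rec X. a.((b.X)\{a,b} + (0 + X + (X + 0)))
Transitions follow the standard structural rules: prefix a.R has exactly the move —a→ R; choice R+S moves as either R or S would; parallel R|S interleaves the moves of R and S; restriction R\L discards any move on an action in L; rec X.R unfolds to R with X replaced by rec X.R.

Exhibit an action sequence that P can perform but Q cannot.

P's transition system — 2 states:
  s0 = rec X. b.((b.X)\{a,b} + (0 + X + (X + 0))) :: -b-> s1
  s1 = (b.(rec X. b.((b.X)\{a,b} + (0 + X + (X + 0)))))\{a,b} + (0 + (rec X. b.((b.X)\{a,b} + (0 + X + (X + 0)))) + ((rec X. b.((b.X)\{a,b} + (0 + X + (X + 0)))) + 0)) :: -b-> s1
Q's transition system — 2 states:
  t0 = rec X. a.((b.X)\{a,b} + (0 + X + (X + 0))) :: -a-> t1
  t1 = (b.(rec X. a.((b.X)\{a,b} + (0 + X + (X + 0)))))\{a,b} + (0 + (rec X. a.((b.X)\{a,b} + (0 + X + (X + 0)))) + ((rec X. a.((b.X)\{a,b} + (0 + X + (X + 0)))) + 0)) :: -a-> t1
Trace ⟨b⟩ through P, begin at {s0}:
  after b @ step 1: {s1}
  ✓ P
Trace ⟨b⟩ through Q, begin at {t0}:
  after b @ step 1: ∅ (Q stuck)

b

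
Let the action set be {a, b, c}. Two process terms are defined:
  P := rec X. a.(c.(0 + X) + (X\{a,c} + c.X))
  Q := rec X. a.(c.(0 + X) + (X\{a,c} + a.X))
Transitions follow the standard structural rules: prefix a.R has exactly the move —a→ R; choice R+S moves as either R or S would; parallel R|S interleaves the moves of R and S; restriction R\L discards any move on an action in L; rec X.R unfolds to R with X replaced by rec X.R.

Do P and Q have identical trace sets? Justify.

Reachable graph of P (3 states):
  m0 = rec X. a.(c.(0 + X) + (X\{a,c} + c.X)) :: --a--▸ m1
  m1 = c.(0 + (rec X. a.(c.(0 + X) + (X\{a,c} + c.X)))) + ((rec X. a.(c.(0 + X) + (X\{a,c} + c.X)))\{a,c} + c.(rec X. a.(c.(0 + X) + (X\{a,c} + c.X)))) :: --c--▸ m0, --c--▸ m2
  m2 = 0 + (rec X. a.(c.(0 + X) + (X\{a,c} + c.X))) :: --a--▸ m1
Reachable graph of Q (3 states):
  n0 = rec X. a.(c.(0 + X) + (X\{a,c} + a.X)) :: --a--▸ n1
  n1 = c.(0 + (rec X. a.(c.(0 + X) + (X\{a,c} + a.X)))) + ((rec X. a.(c.(0 + X) + (X\{a,c} + a.X)))\{a,c} + a.(rec X. a.(c.(0 + X) + (X\{a,c} + a.X)))) :: --a--▸ n0, --c--▸ n2
  n2 = 0 + (rec X. a.(c.(0 + X) + (X\{a,c} + a.X))) :: --a--▸ n1
Executing aa from Q (initial set {n0}):
  [1] a ⇒ {n1}
  [2] a ⇒ {n0}
  Q completes σ.
Executing aa from P (initial set {m0}):
  [1] a ⇒ {m1}
  [2] a ⇒ ∅ (P stuck)

traces(P) ≠ traces(Q) — witness ⟨aa⟩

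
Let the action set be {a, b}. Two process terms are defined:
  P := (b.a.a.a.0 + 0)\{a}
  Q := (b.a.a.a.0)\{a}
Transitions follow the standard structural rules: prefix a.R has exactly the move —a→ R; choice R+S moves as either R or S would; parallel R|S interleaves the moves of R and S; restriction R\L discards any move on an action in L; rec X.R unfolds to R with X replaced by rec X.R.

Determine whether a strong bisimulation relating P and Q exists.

bisimilar

Reachable graph of P (2 states):
  u0 = (b.a.a.a.0 + 0)\{a} :: ··b··> u1
  u1 = (a.a.a.0)\{a} :: ∅
Reachable graph of Q (2 states):
  v0 = (b.a.a.a.0)\{a} :: ··b··> v1
  v1 = (a.a.a.0)\{a} :: ∅
Partition-refinement fixed point:
  B0 = {u0, v0}
  B1 = {u1, v1}
u0 ∈ B0, v0 ∈ B0 → same block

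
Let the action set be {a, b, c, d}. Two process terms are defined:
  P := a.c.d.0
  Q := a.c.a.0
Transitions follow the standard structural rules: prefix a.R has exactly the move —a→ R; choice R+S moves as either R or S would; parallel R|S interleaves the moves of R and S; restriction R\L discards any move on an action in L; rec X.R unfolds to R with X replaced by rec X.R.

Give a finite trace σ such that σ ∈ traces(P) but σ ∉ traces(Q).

acd

LTS(P): 4 reachable states
  u0 = a.c.d.0 :: —a→ u1
  u1 = c.d.0 :: —c→ u2
  u2 = d.0 :: —d→ u3
  u3 = 0 :: (no moves)
LTS(Q): 4 reachable states
  v0 = a.c.a.0 :: —a→ v1
  v1 = c.a.0 :: —c→ v2
  v2 = a.0 :: —a→ v3
  v3 = 0 :: (no moves)
Executing acd from P (initial set {u0}):
  after a @ step 1: {u1}
  after c @ step 2: {u2}
  after d @ step 3: {u3}
  ✓ P
Executing acd from Q (initial set {v0}):
  after a @ step 1: {v1}
  after c @ step 2: {v2}
  after d @ step 3: no successor for Q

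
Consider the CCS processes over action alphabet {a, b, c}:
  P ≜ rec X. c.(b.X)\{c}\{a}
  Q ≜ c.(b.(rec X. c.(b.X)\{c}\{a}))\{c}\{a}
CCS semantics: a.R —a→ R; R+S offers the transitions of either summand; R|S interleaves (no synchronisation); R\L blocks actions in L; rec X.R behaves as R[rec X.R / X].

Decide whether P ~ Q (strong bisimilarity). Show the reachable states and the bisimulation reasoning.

P's transition system — 3 states:
  p0 = rec X. c.(b.X)\{c}\{a} has moves ··c··> p1
  p1 = (b.(rec X. c.(b.X)\{c}\{a}))\{c}\{a} has moves ··b··> p2
  p2 = (rec X. c.(b.X)\{c}\{a})\{c}\{a} has moves deadlocked
Q's transition system — 3 states:
  q0 = c.(b.(rec X. c.(b.X)\{c}\{a}))\{c}\{a} has moves ··c··> q1
  q1 = (b.(rec X. c.(b.X)\{c}\{a}))\{c}\{a} has moves ··b··> q2
  q2 = (rec X. c.(b.X)\{c}\{a})\{c}\{a} has moves deadlocked
Coarsest stable partition (strong bisimilarity classes):
  B0 = {p0, q0}
  B1 = {p1, q1}
  B2 = {p2, q2}
p0 ∈ B0, q0 ∈ B0 → same block

P ~ Q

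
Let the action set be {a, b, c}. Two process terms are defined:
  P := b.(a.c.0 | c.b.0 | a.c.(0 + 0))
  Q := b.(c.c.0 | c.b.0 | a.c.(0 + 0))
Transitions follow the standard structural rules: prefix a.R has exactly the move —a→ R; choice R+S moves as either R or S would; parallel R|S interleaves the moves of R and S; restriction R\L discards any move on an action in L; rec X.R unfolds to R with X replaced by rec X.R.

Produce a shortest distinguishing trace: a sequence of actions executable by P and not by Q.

Reachable graph of P (28 states):
  u0 = b.(a.c.0 | c.b.0 | a.c.(0 + 0)) :: —b→ u1
  u1 = a.c.0 | c.b.0 | a.c.(0 + 0) :: —a→ u2, —a→ u3, —c→ u4
  u2 = a.c.0 | c.b.0 | c.(0 + 0) :: —a→ u5, —c→ u6, —c→ u7
  u3 = c.0 | c.b.0 | a.c.(0 + 0) :: —a→ u5, —c→ u8, —c→ u9
  u4 = a.c.0 | b.0 | a.c.(0 + 0) :: —a→ u6, —a→ u9, —b→ u10
  u5 = c.0 | c.b.0 | c.(0 + 0) :: —c→ u11, —c→ u12, —c→ u13
  u6 = a.c.0 | b.0 | c.(0 + 0) :: —a→ u12, —b→ u14, —c→ u15
  u7 = a.c.0 | c.b.0 | (0 + 0) :: —a→ u13, —c→ u15
  u8 = 0 | c.b.0 | a.c.(0 + 0) :: —a→ u11, —c→ u16
  u9 = c.0 | b.0 | a.c.(0 + 0) :: —a→ u12, —b→ u17, —c→ u16
  u10 = a.c.0 | 0 | a.c.(0 + 0) :: —a→ u14, —a→ u17
  u11 = 0 | c.b.0 | c.(0 + 0) :: —c→ u18, —c→ u19
  u12 = c.0 | b.0 | c.(0 + 0) :: —b→ u20, —c→ u18, —c→ u21
  u13 = c.0 | c.b.0 | (0 + 0) :: —c→ u19, —c→ u21
  u14 = a.c.0 | 0 | c.(0 + 0) :: —a→ u20, —c→ u22
  u15 = a.c.0 | b.0 | (0 + 0) :: —a→ u21, —b→ u22
  u16 = 0 | b.0 | a.c.(0 + 0) :: —a→ u18, —b→ u23
  u17 = c.0 | 0 | a.c.(0 + 0) :: —a→ u20, —c→ u23
  u18 = 0 | b.0 | c.(0 + 0) :: —b→ u24, —c→ u25
  u19 = 0 | c.b.0 | (0 + 0) :: —c→ u25
  u20 = c.0 | 0 | c.(0 + 0) :: —c→ u24, —c→ u26
  u21 = c.0 | b.0 | (0 + 0) :: —b→ u26, —c→ u25
  u22 = a.c.0 | 0 | (0 + 0) :: —a→ u26
  u23 = 0 | 0 | a.c.(0 + 0) :: —a→ u24
  u24 = 0 | 0 | c.(0 + 0) :: —c→ u27
  u25 = 0 | b.0 | (0 + 0) :: —b→ u27
  u26 = c.0 | 0 | (0 + 0) :: —c→ u27
  u27 = 0 | 0 | (0 + 0) :: ∅
Reachable graph of Q (28 states):
  v0 = b.(c.c.0 | c.b.0 | a.c.(0 + 0)) :: —b→ v1
  v1 = c.c.0 | c.b.0 | a.c.(0 + 0) :: —a→ v2, —c→ v3, —c→ v4
  v2 = c.c.0 | c.b.0 | c.(0 + 0) :: —c→ v5, —c→ v6, —c→ v7
  v3 = c.0 | c.b.0 | a.c.(0 + 0) :: —a→ v5, —c→ v8, —c→ v9
  v4 = c.c.0 | b.0 | a.c.(0 + 0) :: —a→ v6, —b→ v10, —c→ v9
  v5 = c.0 | c.b.0 | c.(0 + 0) :: —c→ v11, —c→ v12, —c→ v13
  v6 = c.c.0 | b.0 | c.(0 + 0) :: —b→ v14, —c→ v12, —c→ v15
  v7 = c.c.0 | c.b.0 | (0 + 0) :: —c→ v13, —c→ v15
  v8 = 0 | c.b.0 | a.c.(0 + 0) :: —a→ v11, —c→ v16
  v9 = c.0 | b.0 | a.c.(0 + 0) :: —a→ v12, —b→ v17, —c→ v16
  v10 = c.c.0 | 0 | a.c.(0 + 0) :: —a→ v14, —c→ v17
  v11 = 0 | c.b.0 | c.(0 + 0) :: —c→ v18, —c→ v19
  v12 = c.0 | b.0 | c.(0 + 0) :: —b→ v20, —c→ v18, —c→ v21
  v13 = c.0 | c.b.0 | (0 + 0) :: —c→ v19, —c→ v21
  v14 = c.c.0 | 0 | c.(0 + 0) :: —c→ v20, —c→ v22
  v15 = c.c.0 | b.0 | (0 + 0) :: —b→ v22, —c→ v21
  v16 = 0 | b.0 | a.c.(0 + 0) :: —a→ v18, —b→ v23
  v17 = c.0 | 0 | a.c.(0 + 0) :: —a→ v20, —c→ v23
  v18 = 0 | b.0 | c.(0 + 0) :: —b→ v24, —c→ v25
  v19 = 0 | c.b.0 | (0 + 0) :: —c→ v25
  v20 = c.0 | 0 | c.(0 + 0) :: —c→ v24, —c→ v26
  v21 = c.0 | b.0 | (0 + 0) :: —b→ v26, —c→ v25
  v22 = c.c.0 | 0 | (0 + 0) :: —c→ v26
  v23 = 0 | 0 | a.c.(0 + 0) :: —a→ v24
  v24 = 0 | 0 | c.(0 + 0) :: —c→ v27
  v25 = 0 | b.0 | (0 + 0) :: —b→ v27
  v26 = c.0 | 0 | (0 + 0) :: —c→ v27
  v27 = 0 | 0 | (0 + 0) :: ∅
Executing baa from P (initial set {u0}):
  [1] b ⇒ {u1}
  [2] a ⇒ {u2, u3}
  [3] a ⇒ {u5}
  P completes σ.
Executing baa from Q (initial set {v0}):
  [1] b ⇒ {v1}
  [2] a ⇒ {v2}
  [3] a ⇒ ∅ (Q stuck)

baa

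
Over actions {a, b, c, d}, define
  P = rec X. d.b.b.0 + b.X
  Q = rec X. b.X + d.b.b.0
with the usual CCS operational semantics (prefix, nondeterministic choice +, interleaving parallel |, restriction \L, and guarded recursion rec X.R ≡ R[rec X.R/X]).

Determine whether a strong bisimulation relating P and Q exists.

P's transition system — 4 states:
  p0 = rec X. d.b.b.0 + b.X ⊢ =b=> p0, =d=> p1
  p1 = b.b.0 ⊢ =b=> p2
  p2 = b.0 ⊢ =b=> p3
  p3 = 0 ⊢ (no moves)
Q's transition system — 4 states:
  q0 = rec X. b.X + d.b.b.0 ⊢ =b=> q0, =d=> q1
  q1 = b.b.0 ⊢ =b=> q2
  q2 = b.0 ⊢ =b=> q3
  q3 = 0 ⊢ (no moves)
Coarsest stable partition (strong bisimilarity classes):
  B0 = {p0, q0}
  B1 = {p1, q1}
  B2 = {p2, q2}
  B3 = {p3, q3}
p0 ∈ B0, q0 ∈ B0 → same block

P ~ Q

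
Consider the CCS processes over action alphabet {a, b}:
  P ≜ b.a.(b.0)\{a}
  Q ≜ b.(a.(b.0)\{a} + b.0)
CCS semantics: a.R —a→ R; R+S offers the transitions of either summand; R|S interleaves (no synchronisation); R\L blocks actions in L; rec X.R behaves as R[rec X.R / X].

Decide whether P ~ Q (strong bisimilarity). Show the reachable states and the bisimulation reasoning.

P's transition system — 4 states:
  u0 = b.a.(b.0)\{a} has moves --b--▸ u1
  u1 = a.(b.0)\{a} has moves --a--▸ u2
  u2 = (b.0)\{a} has moves --b--▸ u3
  u3 = 0\{a} has moves stopped
Q's transition system — 5 states:
  v0 = b.(a.(b.0)\{a} + b.0) has moves --b--▸ v1
  v1 = a.(b.0)\{a} + b.0 has moves --a--▸ v2, --b--▸ v3
  v2 = (b.0)\{a} has moves --b--▸ v4
  v3 = 0 has moves stopped
  v4 = 0\{a} has moves stopped
Coarsest stable partition (strong bisimilarity classes):
  B0 = {u0}
  B1 = {u1}
  B2 = {u2, v2}
  B3 = {u3, v3, v4}
  B4 = {v0}
  B5 = {v1}
u0 ∈ B0, v0 ∈ B4 → different blocks

NO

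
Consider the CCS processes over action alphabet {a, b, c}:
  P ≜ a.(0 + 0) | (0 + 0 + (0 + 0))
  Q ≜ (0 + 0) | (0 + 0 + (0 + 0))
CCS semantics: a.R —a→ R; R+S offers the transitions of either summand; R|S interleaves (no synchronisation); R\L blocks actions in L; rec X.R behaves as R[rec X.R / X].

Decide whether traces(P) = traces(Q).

traces(P) ≠ traces(Q) — witness ⟨a⟩

Reachable graph of P (2 states):
  m0 = a.(0 + 0) | (0 + 0 + (0 + 0)) → —a→ m1
  m1 = (0 + 0) | (0 + 0 + (0 + 0)) → (no moves)
Reachable graph of Q (1 states):
  n0 = (0 + 0) | (0 + 0 + (0 + 0)) → (no moves)
Run σ = ⟨a⟩ on P: start {m0}
  step 1 (a): {m1}
  ✓ P
Run σ = ⟨a⟩ on Q: start {n0}
  step 1 (a): ∅ (Q stuck)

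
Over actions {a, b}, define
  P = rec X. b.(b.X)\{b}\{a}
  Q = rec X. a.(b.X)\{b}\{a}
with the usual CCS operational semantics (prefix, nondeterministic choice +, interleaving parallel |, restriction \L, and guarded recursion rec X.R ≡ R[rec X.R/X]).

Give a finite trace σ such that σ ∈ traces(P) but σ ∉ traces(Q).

b

P's transition system — 2 states:
  m0 = rec X. b.(b.X)\{b}\{a} :: —b→ m1
  m1 = (b.(rec X. b.(b.X)\{b}\{a}))\{b}\{a} :: ·
Q's transition system — 2 states:
  n0 = rec X. a.(b.X)\{b}\{a} :: —a→ n1
  n1 = (b.(rec X. a.(b.X)\{b}\{a}))\{b}\{a} :: ·
Trace ⟨b⟩ through P, begin at {m0}:
  step 1 (b): {m1}
  ✓ P
Trace ⟨b⟩ through Q, begin at {n0}:
  step 1 (b): ∅  — Q cannot continue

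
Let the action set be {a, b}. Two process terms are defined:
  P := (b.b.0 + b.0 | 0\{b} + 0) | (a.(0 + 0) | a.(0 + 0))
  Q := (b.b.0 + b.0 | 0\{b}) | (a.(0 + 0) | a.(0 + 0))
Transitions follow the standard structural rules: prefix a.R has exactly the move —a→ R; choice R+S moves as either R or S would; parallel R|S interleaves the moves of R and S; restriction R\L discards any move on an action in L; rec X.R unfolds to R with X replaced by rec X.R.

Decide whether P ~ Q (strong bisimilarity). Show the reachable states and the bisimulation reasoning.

LTS(P): 16 reachable states
  u0 = (b.b.0 + b.0 | 0\{b} + 0) | (a.(0 + 0) | a.(0 + 0)) → ··a··> u1, ··a··> u2, ··b··> u3, ··b··> u4
  u1 = (b.b.0 + b.0 | 0\{b} + 0) | ((0 + 0) | a.(0 + 0)) → ··a··> u5, ··b··> u6, ··b··> u7
  u2 = (b.b.0 + b.0 | 0\{b} + 0) | (a.(0 + 0) | (0 + 0)) → ··a··> u5, ··b··> u8, ··b··> u9
  u3 = 0 | 0\{b} | (a.(0 + 0) | a.(0 + 0)) → ··a··> u6, ··a··> u8
  u4 = b.0 | (a.(0 + 0) | a.(0 + 0)) → ··a··> u7, ··a··> u9, ··b··> u10
  u5 = (b.b.0 + b.0 | 0\{b} + 0) | ((0 + 0) | (0 + 0)) → ··b··> u11, ··b··> u12
  u6 = 0 | 0\{b} | ((0 + 0) | a.(0 + 0)) → ··a··> u11
  u7 = b.0 | ((0 + 0) | a.(0 + 0)) → ··a··> u12, ··b··> u13
  u8 = 0 | 0\{b} | (a.(0 + 0) | (0 + 0)) → ··a··> u11
  u9 = b.0 | (a.(0 + 0) | (0 + 0)) → ··a··> u12, ··b··> u14
  u10 = 0 | (a.(0 + 0) | a.(0 + 0)) → ··a··> u13, ··a··> u14
  u11 = 0 | 0\{b} | ((0 + 0) | (0 + 0)) → (no moves)
  u12 = b.0 | ((0 + 0) | (0 + 0)) → ··b··> u15
  u13 = 0 | ((0 + 0) | a.(0 + 0)) → ··a··> u15
  u14 = 0 | (a.(0 + 0) | (0 + 0)) → ··a··> u15
  u15 = 0 | ((0 + 0) | (0 + 0)) → (no moves)
LTS(Q): 16 reachable states
  v0 = (b.b.0 + b.0 | 0\{b}) | (a.(0 + 0) | a.(0 + 0)) → ··a··> v1, ··a··> v2, ··b··> v3, ··b··> v4
  v1 = (b.b.0 + b.0 | 0\{b}) | ((0 + 0) | a.(0 + 0)) → ··a··> v5, ··b··> v6, ··b··> v7
  v2 = (b.b.0 + b.0 | 0\{b}) | (a.(0 + 0) | (0 + 0)) → ··a··> v5, ··b··> v8, ··b··> v9
  v3 = 0 | 0\{b} | (a.(0 + 0) | a.(0 + 0)) → ··a··> v6, ··a··> v8
  v4 = b.0 | (a.(0 + 0) | a.(0 + 0)) → ··a··> v7, ··a··> v9, ··b··> v10
  v5 = (b.b.0 + b.0 | 0\{b}) | ((0 + 0) | (0 + 0)) → ··b··> v11, ··b··> v12
  v6 = 0 | 0\{b} | ((0 + 0) | a.(0 + 0)) → ··a··> v11
  v7 = b.0 | ((0 + 0) | a.(0 + 0)) → ··a··> v12, ··b··> v13
  v8 = 0 | 0\{b} | (a.(0 + 0) | (0 + 0)) → ··a··> v11
  v9 = b.0 | (a.(0 + 0) | (0 + 0)) → ··a··> v12, ··b··> v14
  v10 = 0 | (a.(0 + 0) | a.(0 + 0)) → ··a··> v13, ··a··> v14
  v11 = 0 | 0\{b} | ((0 + 0) | (0 + 0)) → (no moves)
  v12 = b.0 | ((0 + 0) | (0 + 0)) → ··b··> v15
  v13 = 0 | ((0 + 0) | a.(0 + 0)) → ··a··> v15
  v14 = 0 | (a.(0 + 0) | (0 + 0)) → ··a··> v15
  v15 = 0 | ((0 + 0) | (0 + 0)) → (no moves)
Bisimilarity quotient blocks:
  B0 = {u0, v0}
  B1 = {u1, u2, v1, v2}
  B2 = {u7, u9, v7, v9}
  B3 = {u12, v12}
  B4 = {u11, u15, v11, v15}
  B5 = {u13, u14, u6, u8, v13, v14, v6, v8}
  B6 = {u5, v5}
  B7 = {u10, u3, v10, v3}
  B8 = {u4, v4}
u0 ∈ B0, v0 ∈ B0 → same block

P ~ Q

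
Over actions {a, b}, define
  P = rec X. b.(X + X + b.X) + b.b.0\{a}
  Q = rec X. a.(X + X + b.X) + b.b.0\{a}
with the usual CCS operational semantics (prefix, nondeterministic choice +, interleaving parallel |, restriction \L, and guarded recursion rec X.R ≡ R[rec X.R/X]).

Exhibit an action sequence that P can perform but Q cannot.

bbb

LTS(P): 4 reachable states
  s0 = rec X. b.(X + X + b.X) + b.b.0\{a} has moves --b--▸ s1, --b--▸ s2
  s1 = (rec X. b.(X + X + b.X) + b.b.0\{a}) + (rec X. b.(X + X + b.X) + b.b.0\{a}) + b.(rec X. b.(X + X + b.X) + b.b.0\{a}) has moves --b--▸ s0, --b--▸ s1, --b--▸ s2
  s2 = b.0\{a} has moves --b--▸ s3
  s3 = 0\{a} has moves ·
LTS(Q): 4 reachable states
  t0 = rec X. a.(X + X + b.X) + b.b.0\{a} has moves --a--▸ t1, --b--▸ t2
  t1 = (rec X. a.(X + X + b.X) + b.b.0\{a}) + (rec X. a.(X + X + b.X) + b.b.0\{a}) + b.(rec X. a.(X + X + b.X) + b.b.0\{a}) has moves --a--▸ t1, --b--▸ t0, --b--▸ t2
  t2 = b.0\{a} has moves --b--▸ t3
  t3 = 0\{a} has moves ·
Run σ = ⟨bbb⟩ on P: start {s0}
  [1] b ⇒ {s1, s2}
  [2] b ⇒ {s0, s1, s2, s3}
  [3] b ⇒ {s0, s1, s2, s3}
  ✓ P
Run σ = ⟨bbb⟩ on Q: start {t0}
  [1] b ⇒ {t2}
  [2] b ⇒ {t3}
  [3] b ⇒ no successor for Q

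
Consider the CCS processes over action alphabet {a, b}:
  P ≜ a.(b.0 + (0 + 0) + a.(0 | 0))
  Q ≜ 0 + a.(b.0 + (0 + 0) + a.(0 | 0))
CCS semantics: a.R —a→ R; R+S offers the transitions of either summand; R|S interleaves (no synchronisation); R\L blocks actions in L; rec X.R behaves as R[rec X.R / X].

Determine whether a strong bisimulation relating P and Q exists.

YES

Reachable graph of P (4 states):
  m0 = a.(b.0 + (0 + 0) + a.(0 | 0)) has moves —a→ m1
  m1 = b.0 + (0 + 0) + a.(0 | 0) has moves —a→ m2, —b→ m3
  m2 = 0 | 0 has moves (no moves)
  m3 = 0 has moves (no moves)
Reachable graph of Q (4 states):
  n0 = 0 + a.(b.0 + (0 + 0) + a.(0 | 0)) has moves —a→ n1
  n1 = b.0 + (0 + 0) + a.(0 | 0) has moves —a→ n2, —b→ n3
  n2 = 0 | 0 has moves (no moves)
  n3 = 0 has moves (no moves)
Coarsest stable partition (strong bisimilarity classes):
  B0 = {m0, n0}
  B1 = {m1, n1}
  B2 = {m2, m3, n2, n3}
m0 ∈ B0, n0 ∈ B0 → same block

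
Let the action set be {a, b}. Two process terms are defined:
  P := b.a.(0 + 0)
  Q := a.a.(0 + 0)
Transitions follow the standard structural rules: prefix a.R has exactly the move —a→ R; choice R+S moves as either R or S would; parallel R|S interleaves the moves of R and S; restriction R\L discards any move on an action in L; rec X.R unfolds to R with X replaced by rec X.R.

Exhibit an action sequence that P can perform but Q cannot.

b

P's transition system — 3 states:
  u0 = b.a.(0 + 0) → --b--▸ u1
  u1 = a.(0 + 0) → --a--▸ u2
  u2 = 0 + 0 → ∅
Q's transition system — 3 states:
  v0 = a.a.(0 + 0) → --a--▸ v1
  v1 = a.(0 + 0) → --a--▸ v2
  v2 = 0 + 0 → ∅
Executing b from P (initial set {u0}):
  step 1 (b): {u1}
  — P admits the full trace.
Executing b from Q (initial set {v0}):
  step 1 (b): no successor for Q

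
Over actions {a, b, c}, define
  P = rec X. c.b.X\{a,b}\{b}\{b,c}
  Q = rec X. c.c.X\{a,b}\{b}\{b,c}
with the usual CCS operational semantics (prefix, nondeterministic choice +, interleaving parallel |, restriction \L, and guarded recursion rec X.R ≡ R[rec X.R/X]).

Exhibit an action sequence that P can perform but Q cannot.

cb

P's transition system — 3 states:
  p0 = rec X. c.b.X\{a,b}\{b}\{b,c} | ··c··> p1
  p1 = b.(rec X. c.b.X\{a,b}\{b}\{b,c})\{a,b}\{b}\{b,c} | ··b··> p2
  p2 = (rec X. c.b.X\{a,b}\{b}\{b,c})\{a,b}\{b}\{b,c} | ·
Q's transition system — 3 states:
  q0 = rec X. c.c.X\{a,b}\{b}\{b,c} | ··c··> q1
  q1 = c.(rec X. c.c.X\{a,b}\{b}\{b,c})\{a,b}\{b}\{b,c} | ··c··> q2
  q2 = (rec X. c.c.X\{a,b}\{b}\{b,c})\{a,b}\{b}\{b,c} | ·
Trace ⟨cb⟩ through P, begin at {p0}:
  [1] c ⇒ {p1}
  [2] b ⇒ {p2}
  ✓ P
Trace ⟨cb⟩ through Q, begin at {q0}:
  [1] c ⇒ {q1}
  [2] b ⇒ no successor for Q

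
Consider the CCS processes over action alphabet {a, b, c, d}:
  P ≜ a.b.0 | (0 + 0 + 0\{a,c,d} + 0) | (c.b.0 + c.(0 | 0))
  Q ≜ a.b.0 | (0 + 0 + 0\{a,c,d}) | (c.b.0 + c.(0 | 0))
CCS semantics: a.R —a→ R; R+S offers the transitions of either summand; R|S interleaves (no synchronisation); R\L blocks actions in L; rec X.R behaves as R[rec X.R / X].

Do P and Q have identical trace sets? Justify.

YES

Reachable graph of P (12 states):
  p0 = a.b.0 | (0 + 0 + 0\{a,c,d} + 0) | (c.b.0 + c.(0 | 0)) | —a→ p1, —c→ p2, —c→ p3
  p1 = b.0 | (0 + 0 + 0\{a,c,d} + 0) | (c.b.0 + c.(0 | 0)) | —b→ p4, —c→ p5, —c→ p6
  p2 = a.b.0 | (0 + 0 + 0\{a,c,d} + 0) | (0 | 0) | —a→ p5
  p3 = a.b.0 | (0 + 0 + 0\{a,c,d} + 0) | b.0 | —a→ p6, —b→ p7
  p4 = 0 | (0 + 0 + 0\{a,c,d} + 0) | (c.b.0 + c.(0 | 0)) | —c→ p8, —c→ p9
  p5 = b.0 | (0 + 0 + 0\{a,c,d} + 0) | (0 | 0) | —b→ p8
  p6 = b.0 | (0 + 0 + 0\{a,c,d} + 0) | b.0 | —b→ p10, —b→ p9
  p7 = a.b.0 | (0 + 0 + 0\{a,c,d} + 0) | 0 | —a→ p10
  p8 = 0 | (0 + 0 + 0\{a,c,d} + 0) | (0 | 0) | ∅
  p9 = 0 | (0 + 0 + 0\{a,c,d} + 0) | b.0 | —b→ p11
  p10 = b.0 | (0 + 0 + 0\{a,c,d} + 0) | 0 | —b→ p11
  p11 = 0 | (0 + 0 + 0\{a,c,d} + 0) | 0 | ∅
Reachable graph of Q (12 states):
  q0 = a.b.0 | (0 + 0 + 0\{a,c,d}) | (c.b.0 + c.(0 | 0)) | —a→ q1, —c→ q2, —c→ q3
  q1 = b.0 | (0 + 0 + 0\{a,c,d}) | (c.b.0 + c.(0 | 0)) | —b→ q4, —c→ q5, —c→ q6
  q2 = a.b.0 | (0 + 0 + 0\{a,c,d}) | (0 | 0) | —a→ q5
  q3 = a.b.0 | (0 + 0 + 0\{a,c,d}) | b.0 | —a→ q6, —b→ q7
  q4 = 0 | (0 + 0 + 0\{a,c,d}) | (c.b.0 + c.(0 | 0)) | —c→ q8, —c→ q9
  q5 = b.0 | (0 + 0 + 0\{a,c,d}) | (0 | 0) | —b→ q8
  q6 = b.0 | (0 + 0 + 0\{a,c,d}) | b.0 | —b→ q10, —b→ q9
  q7 = a.b.0 | (0 + 0 + 0\{a,c,d}) | 0 | —a→ q10
  q8 = 0 | (0 + 0 + 0\{a,c,d}) | (0 | 0) | ∅
  q9 = 0 | (0 + 0 + 0\{a,c,d}) | b.0 | —b→ q11
  q10 = b.0 | (0 + 0 + 0\{a,c,d}) | 0 | —b→ q11
  q11 = 0 | (0 + 0 + 0\{a,c,d}) | 0 | ∅
Coarsest stable partition (strong bisimilarity classes):
  B0 = {p0, q0}
  B1 = {p3, q3}
  B2 = {p6, q6}
  B3 = {p10, p5, p9, q10, q5, q9}
  B4 = {p11, p8, q11, q8}
  B5 = {p2, p7, q2, q7}
  B6 = {p1, q1}
  B7 = {p4, q4}
p0 ∈ B0, q0 ∈ B0 → same block
Bisimilar ⇒ trace-equivalent.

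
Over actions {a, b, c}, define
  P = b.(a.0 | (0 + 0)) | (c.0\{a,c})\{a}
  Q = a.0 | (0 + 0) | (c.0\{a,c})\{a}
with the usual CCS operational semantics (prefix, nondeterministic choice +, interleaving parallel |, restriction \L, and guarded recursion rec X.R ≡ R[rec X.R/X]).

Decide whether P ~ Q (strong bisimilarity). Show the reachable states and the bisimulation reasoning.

P ≁ Q

LTS(P): 6 reachable states
  p0 = b.(a.0 | (0 + 0)) | (c.0\{a,c})\{a} ⊢ —b→ p1, —c→ p2
  p1 = a.0 | (0 + 0) | (c.0\{a,c})\{a} ⊢ —a→ p3, —c→ p4
  p2 = b.(a.0 | (0 + 0)) | 0\{a,c}\{a} ⊢ —b→ p4
  p3 = 0 | (0 + 0) | (c.0\{a,c})\{a} ⊢ —c→ p5
  p4 = a.0 | (0 + 0) | 0\{a,c}\{a} ⊢ —a→ p5
  p5 = 0 | (0 + 0) | 0\{a,c}\{a} ⊢ ·
LTS(Q): 4 reachable states
  q0 = a.0 | (0 + 0) | (c.0\{a,c})\{a} ⊢ —a→ q1, —c→ q2
  q1 = 0 | (0 + 0) | (c.0\{a,c})\{a} ⊢ —c→ q3
  q2 = a.0 | (0 + 0) | 0\{a,c}\{a} ⊢ —a→ q3
  q3 = 0 | (0 + 0) | 0\{a,c}\{a} ⊢ ·
Partition-refinement fixed point:
  B0 = {p0}
  B1 = {p2}
  B2 = {p4, q2}
  B3 = {p5, q3}
  B4 = {p1, q0}
  B5 = {p3, q1}
p0 ∈ B0, q0 ∈ B4 → different blocks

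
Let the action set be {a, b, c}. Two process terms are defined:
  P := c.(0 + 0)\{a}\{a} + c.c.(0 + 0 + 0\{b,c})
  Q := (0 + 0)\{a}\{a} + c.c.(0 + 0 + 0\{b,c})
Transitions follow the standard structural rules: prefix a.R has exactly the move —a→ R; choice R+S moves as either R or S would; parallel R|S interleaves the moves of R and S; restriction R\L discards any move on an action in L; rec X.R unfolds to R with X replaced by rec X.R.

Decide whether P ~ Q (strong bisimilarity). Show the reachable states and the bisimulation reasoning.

P's transition system — 4 states:
  u0 = c.(0 + 0)\{a}\{a} + c.c.(0 + 0 + 0\{b,c}) | -c-> u1, -c-> u2
  u1 = (0 + 0)\{a}\{a} | (no moves)
  u2 = c.(0 + 0 + 0\{b,c}) | -c-> u3
  u3 = 0 + 0 + 0\{b,c} | (no moves)
Q's transition system — 3 states:
  v0 = (0 + 0)\{a}\{a} + c.c.(0 + 0 + 0\{b,c}) | -c-> v1
  v1 = c.(0 + 0 + 0\{b,c}) | -c-> v2
  v2 = 0 + 0 + 0\{b,c} | (no moves)
Coarsest stable partition (strong bisimilarity classes):
  B0 = {u0}
  B1 = {u2, v1}
  B2 = {u1, u3, v2}
  B3 = {v0}
u0 ∈ B0, v0 ∈ B3 → different blocks

NO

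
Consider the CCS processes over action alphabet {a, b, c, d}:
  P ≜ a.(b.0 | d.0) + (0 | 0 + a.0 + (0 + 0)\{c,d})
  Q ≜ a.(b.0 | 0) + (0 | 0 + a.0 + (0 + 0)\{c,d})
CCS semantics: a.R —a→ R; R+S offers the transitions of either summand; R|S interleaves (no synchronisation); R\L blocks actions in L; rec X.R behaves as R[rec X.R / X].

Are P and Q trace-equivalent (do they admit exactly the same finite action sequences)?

LTS(P): 6 reachable states
  m0 = a.(b.0 | d.0) + (0 | 0 + a.0 + (0 + 0)\{c,d}) → -a-> m1, -a-> m2
  m1 = 0 → ·
  m2 = b.0 | d.0 → -b-> m3, -d-> m4
  m3 = 0 | d.0 → -d-> m5
  m4 = b.0 | 0 → -b-> m5
  m5 = 0 | 0 → ·
LTS(Q): 4 reachable states
  n0 = a.(b.0 | 0) + (0 | 0 + a.0 + (0 + 0)\{c,d}) → -a-> n1, -a-> n2
  n1 = 0 → ·
  n2 = b.0 | 0 → -b-> n3
  n3 = 0 | 0 → ·
Trace ⟨ad⟩ through P, begin at {m0}:
  step 1 (a): {m1, m2}
  step 2 (d): {m4}
  ✓ P
Trace ⟨ad⟩ through Q, begin at {n0}:
  step 1 (a): {n1, n2}
  step 2 (d): ∅  — Q cannot continue

trace-distinct — witness ⟨ad⟩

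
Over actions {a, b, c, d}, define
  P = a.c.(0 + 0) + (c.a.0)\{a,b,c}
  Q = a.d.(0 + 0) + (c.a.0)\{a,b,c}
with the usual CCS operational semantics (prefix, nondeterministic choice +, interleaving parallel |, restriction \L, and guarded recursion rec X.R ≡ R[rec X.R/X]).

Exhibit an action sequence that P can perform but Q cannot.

Reachable graph of P (3 states):
  u0 = a.c.(0 + 0) + (c.a.0)\{a,b,c} ⊢ -a-> u1
  u1 = c.(0 + 0) ⊢ -c-> u2
  u2 = 0 + 0 ⊢ ∅
Reachable graph of Q (3 states):
  v0 = a.d.(0 + 0) + (c.a.0)\{a,b,c} ⊢ -a-> v1
  v1 = d.(0 + 0) ⊢ -d-> v2
  v2 = 0 + 0 ⊢ ∅
Trace ⟨ac⟩ through P, begin at {u0}:
  step 1 (a): {u1}
  step 2 (c): {u2}
  ✓ P
Trace ⟨ac⟩ through Q, begin at {v0}:
  step 1 (a): {v1}
  step 2 (c): ∅  — Q cannot continue

ac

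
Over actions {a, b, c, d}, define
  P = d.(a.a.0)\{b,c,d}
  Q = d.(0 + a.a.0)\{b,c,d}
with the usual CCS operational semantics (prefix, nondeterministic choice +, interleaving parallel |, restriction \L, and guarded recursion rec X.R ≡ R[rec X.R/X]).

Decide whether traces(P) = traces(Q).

trace-equivalent

Reachable graph of P (4 states):
  u0 = d.(a.a.0)\{b,c,d} ⊢ =d=> u1
  u1 = (a.a.0)\{b,c,d} ⊢ =a=> u2
  u2 = (a.0)\{b,c,d} ⊢ =a=> u3
  u3 = 0\{b,c,d} ⊢ ·
Reachable graph of Q (4 states):
  v0 = d.(0 + a.a.0)\{b,c,d} ⊢ =d=> v1
  v1 = (0 + a.a.0)\{b,c,d} ⊢ =a=> v2
  v2 = (a.0)\{b,c,d} ⊢ =a=> v3
  v3 = 0\{b,c,d} ⊢ ·
Bisimilarity quotient blocks:
  B0 = {u0, v0}
  B1 = {u1, v1}
  B2 = {u2, v2}
  B3 = {u3, v3}
u0 ∈ B0, v0 ∈ B0 → same block
Bisimilar ⇒ trace-equivalent.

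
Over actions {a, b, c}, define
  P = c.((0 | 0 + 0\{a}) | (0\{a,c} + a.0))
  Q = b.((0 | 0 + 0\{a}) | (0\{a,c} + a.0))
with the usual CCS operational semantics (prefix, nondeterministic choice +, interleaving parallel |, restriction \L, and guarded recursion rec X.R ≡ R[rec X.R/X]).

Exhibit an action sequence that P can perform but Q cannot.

c

Reachable graph of P (3 states):
  s0 = c.((0 | 0 + 0\{a}) | (0\{a,c} + a.0)) → =c=> s1
  s1 = (0 | 0 + 0\{a}) | (0\{a,c} + a.0) → =a=> s2
  s2 = (0 | 0 + 0\{a}) | 0 → ·
Reachable graph of Q (3 states):
  t0 = b.((0 | 0 + 0\{a}) | (0\{a,c} + a.0)) → =b=> t1
  t1 = (0 | 0 + 0\{a}) | (0\{a,c} + a.0) → =a=> t2
  t2 = (0 | 0 + 0\{a}) | 0 → ·
Run σ = ⟨c⟩ on P: start {s0}
  step 1 (c): {s1}
  — P admits the full trace.
Run σ = ⟨c⟩ on Q: start {t0}
  step 1 (c): ∅  — Q cannot continue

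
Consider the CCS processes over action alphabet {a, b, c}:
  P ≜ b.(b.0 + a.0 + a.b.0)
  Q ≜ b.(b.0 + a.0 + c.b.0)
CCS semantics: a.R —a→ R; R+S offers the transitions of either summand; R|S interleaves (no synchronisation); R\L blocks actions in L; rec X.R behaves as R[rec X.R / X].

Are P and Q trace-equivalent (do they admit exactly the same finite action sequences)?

NO — witness ⟨bab⟩

Reachable graph of P (4 states):
  u0 = b.(b.0 + a.0 + a.b.0) :: --b--▸ u1
  u1 = b.0 + a.0 + a.b.0 :: --a--▸ u2, --a--▸ u3, --b--▸ u2
  u2 = 0 :: stopped
  u3 = b.0 :: --b--▸ u2
Reachable graph of Q (4 states):
  v0 = b.(b.0 + a.0 + c.b.0) :: --b--▸ v1
  v1 = b.0 + a.0 + c.b.0 :: --a--▸ v2, --b--▸ v2, --c--▸ v3
  v2 = 0 :: stopped
  v3 = b.0 :: --b--▸ v2
Trace ⟨bab⟩ through P, begin at {u0}:
  step 1 (b): {u1}
  step 2 (a): {u2, u3}
  step 3 (b): {u2}
  P completes σ.
Trace ⟨bab⟩ through Q, begin at {v0}:
  step 1 (b): {v1}
  step 2 (a): {v2}
  step 3 (b): ∅ (Q stuck)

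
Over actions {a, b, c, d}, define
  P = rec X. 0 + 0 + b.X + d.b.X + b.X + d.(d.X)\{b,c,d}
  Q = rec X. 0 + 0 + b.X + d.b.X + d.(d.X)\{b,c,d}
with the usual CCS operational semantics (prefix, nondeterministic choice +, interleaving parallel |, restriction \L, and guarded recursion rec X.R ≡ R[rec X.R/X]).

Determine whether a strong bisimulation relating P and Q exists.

YES

LTS(P): 3 reachable states
  u0 = rec X. 0 + 0 + b.X + d.b.X + b.X + d.(d.X)\{b,c,d} ⊢ --b--▸ u0, --d--▸ u1, --d--▸ u2
  u1 = (d.(rec X. 0 + 0 + b.X + d.b.X + b.X + d.(d.X)\{b,c,d}))\{b,c,d} ⊢ (no moves)
  u2 = b.(rec X. 0 + 0 + b.X + d.b.X + b.X + d.(d.X)\{b,c,d}) ⊢ --b--▸ u0
LTS(Q): 3 reachable states
  v0 = rec X. 0 + 0 + b.X + d.b.X + d.(d.X)\{b,c,d} ⊢ --b--▸ v0, --d--▸ v1, --d--▸ v2
  v1 = (d.(rec X. 0 + 0 + b.X + d.b.X + d.(d.X)\{b,c,d}))\{b,c,d} ⊢ (no moves)
  v2 = b.(rec X. 0 + 0 + b.X + d.b.X + d.(d.X)\{b,c,d}) ⊢ --b--▸ v0
Partition-refinement fixed point:
  B0 = {u0, v0}
  B1 = {u1, v1}
  B2 = {u2, v2}
u0 ∈ B0, v0 ∈ B0 → same block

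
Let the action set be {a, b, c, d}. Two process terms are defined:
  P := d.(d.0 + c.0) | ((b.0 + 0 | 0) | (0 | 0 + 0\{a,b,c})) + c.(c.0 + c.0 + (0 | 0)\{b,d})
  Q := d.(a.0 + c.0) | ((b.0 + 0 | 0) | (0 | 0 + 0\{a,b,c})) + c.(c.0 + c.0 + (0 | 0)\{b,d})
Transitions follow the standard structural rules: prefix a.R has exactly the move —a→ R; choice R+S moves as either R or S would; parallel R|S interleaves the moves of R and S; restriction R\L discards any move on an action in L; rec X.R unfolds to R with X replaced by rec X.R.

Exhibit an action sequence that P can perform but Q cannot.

Reachable graph of P (8 states):
  m0 = d.(d.0 + c.0) | ((b.0 + 0 | 0) | (0 | 0 + 0\{a,b,c})) + c.(c.0 + c.0 + (0 | 0)\{b,d}) :: —b→ m1, —c→ m2, —d→ m3
  m1 = d.(d.0 + c.0) | (0 | (0 | 0 + 0\{a,b,c})) :: —d→ m4
  m2 = c.0 + c.0 + (0 | 0)\{b,d} :: —c→ m5
  m3 = (d.0 + c.0) | ((b.0 + 0 | 0) | (0 | 0 + 0\{a,b,c})) :: —b→ m4, —c→ m6, —d→ m6
  m4 = (d.0 + c.0) | (0 | (0 | 0 + 0\{a,b,c})) :: —c→ m7, —d→ m7
  m5 = 0 :: deadlocked
  m6 = 0 | ((b.0 + 0 | 0) | (0 | 0 + 0\{a,b,c})) :: —b→ m7
  m7 = 0 | (0 | (0 | 0 + 0\{a,b,c})) :: deadlocked
Reachable graph of Q (8 states):
  n0 = d.(a.0 + c.0) | ((b.0 + 0 | 0) | (0 | 0 + 0\{a,b,c})) + c.(c.0 + c.0 + (0 | 0)\{b,d}) :: —b→ n1, —c→ n2, —d→ n3
  n1 = d.(a.0 + c.0) | (0 | (0 | 0 + 0\{a,b,c})) :: —d→ n4
  n2 = c.0 + c.0 + (0 | 0)\{b,d} :: —c→ n5
  n3 = (a.0 + c.0) | ((b.0 + 0 | 0) | (0 | 0 + 0\{a,b,c})) :: —a→ n6, —b→ n4, —c→ n6
  n4 = (a.0 + c.0) | (0 | (0 | 0 + 0\{a,b,c})) :: —a→ n7, —c→ n7
  n5 = 0 :: deadlocked
  n6 = 0 | ((b.0 + 0 | 0) | (0 | 0 + 0\{a,b,c})) :: —b→ n7
  n7 = 0 | (0 | (0 | 0 + 0\{a,b,c})) :: deadlocked
Trace ⟨dd⟩ through P, begin at {m0}:
  step 1 (d): {m3}
  step 2 (d): {m6}
  ✓ P
Trace ⟨dd⟩ through Q, begin at {n0}:
  step 1 (d): {n3}
  step 2 (d): no successor for Q

dd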